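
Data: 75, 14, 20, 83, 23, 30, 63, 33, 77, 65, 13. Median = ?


Sorted: 13, 14, 20, 23, 30, 33, 63, 65, 75, 77, 83
n = 11 (odd)
Middle value = 33

Median = 33


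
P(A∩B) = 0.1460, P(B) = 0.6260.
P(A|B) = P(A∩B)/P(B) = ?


P(A|B) = 0.1460/0.6260 = 0.2332

P(A|B) = 0.2332


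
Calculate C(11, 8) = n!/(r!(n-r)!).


C(11,8) = 11!/(8! × 3!)
= 39916800/(40320 × 6)
= 165

C(11,8) = 165


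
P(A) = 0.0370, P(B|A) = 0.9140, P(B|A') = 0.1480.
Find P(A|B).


P(B) = P(B|A)*P(A) + P(B|A')*P(A')
= 0.9140*0.0370 + 0.1480*0.9630
= 0.033818 + 0.142524 = 0.176342
P(A|B) = 0.033818/0.176342 = 0.1918

P(A|B) = 0.1918


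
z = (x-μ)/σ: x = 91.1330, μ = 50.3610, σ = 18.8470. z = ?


z = (91.1330 - 50.3610)/18.8470
= 40.7720/18.8470
= 2.1633

z = 2.1633


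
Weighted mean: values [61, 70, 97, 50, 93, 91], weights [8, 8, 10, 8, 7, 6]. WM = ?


Numerator = 61*8 + 70*8 + 97*10 + 50*8 + 93*7 + 91*6 = 3615
Denominator = 8 + 8 + 10 + 8 + 7 + 6 = 47
WM = 3615/47 = 76.9149

WM = 76.9149


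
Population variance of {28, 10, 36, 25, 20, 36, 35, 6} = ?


Mean = 24.5000
Squared deviations: 12.2500, 210.2500, 132.2500, 0.2500, 20.2500, 132.2500, 110.2500, 342.2500
Sum = 960.0000
Variance = 960.0000/8 = 120.0000

Variance = 120.0000


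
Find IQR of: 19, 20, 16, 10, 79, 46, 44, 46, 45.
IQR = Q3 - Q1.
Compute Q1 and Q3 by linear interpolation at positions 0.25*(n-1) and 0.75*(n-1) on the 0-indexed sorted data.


Sorted: 10, 16, 19, 20, 44, 45, 46, 46, 79
Q1 (25th %ile) = 19.0000
Q3 (75th %ile) = 46.0000
IQR = 46.0000 - 19.0000 = 27.0000

IQR = 27.0000


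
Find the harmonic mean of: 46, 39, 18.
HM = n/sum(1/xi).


Sum of reciprocals = 1/46 + 1/39 + 1/18 = 0.102936
HM = 3/0.102936 = 29.1444

HM = 29.1444


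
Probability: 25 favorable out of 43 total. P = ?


P = 25/43 = 0.5814

P = 0.5814


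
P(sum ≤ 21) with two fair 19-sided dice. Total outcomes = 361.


Total outcomes = 19×19 = 361
Favorable (sum ≤ 21): 208
P = 208/361 = 0.5762

P = 0.5762


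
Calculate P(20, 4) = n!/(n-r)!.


P(20,4) = 20!/16!
= 2432902008176640000/20922789888000
= 116280

P(20,4) = 116280


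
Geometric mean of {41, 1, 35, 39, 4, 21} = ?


Product = 41 × 1 × 35 × 39 × 4 × 21 = 4701060
GM = 4701060^(1/6) = 12.9429

GM = 12.9429


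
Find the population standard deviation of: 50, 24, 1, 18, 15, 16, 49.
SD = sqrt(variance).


Mean = 24.7143
Variance = 286.7755
SD = sqrt(286.7755) = 16.9344

SD = 16.9344


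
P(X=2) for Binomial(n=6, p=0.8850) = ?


C(6,2) = 15
p^2 = 0.783225
(1-p)^4 = 0.000175
P = 15 * 0.783225 * 0.000175 = 0.0021

P(X=2) = 0.0021


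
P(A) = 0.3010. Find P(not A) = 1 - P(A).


P(not A) = 1 - 0.3010 = 0.6990

P(not A) = 0.6990


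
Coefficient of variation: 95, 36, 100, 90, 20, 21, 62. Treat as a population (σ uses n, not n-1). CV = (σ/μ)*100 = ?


Mean = 60.5714
SD = 32.5658
CV = (32.5658/60.5714)*100 = 53.7643%

CV = 53.7643%


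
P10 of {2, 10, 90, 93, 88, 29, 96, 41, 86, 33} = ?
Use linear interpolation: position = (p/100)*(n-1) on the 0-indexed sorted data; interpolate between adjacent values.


Sorted: 2, 10, 29, 33, 41, 86, 88, 90, 93, 96
n = 10
Index = 10/100 * 9 = 0.9000
Lower = data[0] = 2, Upper = data[1] = 10
P10 = 2 + 0.9000*(8) = 9.2000

P10 = 9.2000


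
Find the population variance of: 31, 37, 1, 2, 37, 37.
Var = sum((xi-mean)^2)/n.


Mean = 24.1667
Squared deviations: 46.6944, 164.6944, 536.6944, 491.3611, 164.6944, 164.6944
Sum = 1568.8333
Variance = 1568.8333/6 = 261.4722

Variance = 261.4722


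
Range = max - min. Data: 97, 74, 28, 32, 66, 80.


Max = 97, Min = 28
Range = 97 - 28 = 69

Range = 69


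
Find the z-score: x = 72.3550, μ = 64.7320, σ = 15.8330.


z = (72.3550 - 64.7320)/15.8330
= 7.6230/15.8330
= 0.4815

z = 0.4815


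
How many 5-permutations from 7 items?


P(7,5) = 7!/2!
= 5040/2
= 2520

P(7,5) = 2520


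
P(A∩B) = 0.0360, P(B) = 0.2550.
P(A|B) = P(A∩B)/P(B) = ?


P(A|B) = 0.0360/0.2550 = 0.1412

P(A|B) = 0.1412


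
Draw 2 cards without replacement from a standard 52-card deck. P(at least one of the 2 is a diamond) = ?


P(at least one) = 1 - P(none)
P(none) = (39/52) × (38/51) = 0.558824
P(at least one) = 1 - 0.558824 = 0.4412

P = 0.4412


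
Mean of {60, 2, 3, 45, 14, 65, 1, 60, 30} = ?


Sum = 60 + 2 + 3 + 45 + 14 + 65 + 1 + 60 + 30 = 280
n = 9
Mean = 280/9 = 31.1111

Mean = 31.1111


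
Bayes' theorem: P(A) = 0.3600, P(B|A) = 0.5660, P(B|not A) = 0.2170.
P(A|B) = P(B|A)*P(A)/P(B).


P(B) = P(B|A)*P(A) + P(B|A')*P(A')
= 0.5660*0.3600 + 0.2170*0.6400
= 0.203760 + 0.138880 = 0.342640
P(A|B) = 0.203760/0.342640 = 0.5947

P(A|B) = 0.5947


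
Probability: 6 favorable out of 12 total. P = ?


P = 6/12 = 0.5000

P = 0.5000


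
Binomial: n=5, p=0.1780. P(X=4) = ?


C(5,4) = 5
p^4 = 0.001004
(1-p)^1 = 0.822000
P = 5 * 0.001004 * 0.822000 = 0.0041

P(X=4) = 0.0041


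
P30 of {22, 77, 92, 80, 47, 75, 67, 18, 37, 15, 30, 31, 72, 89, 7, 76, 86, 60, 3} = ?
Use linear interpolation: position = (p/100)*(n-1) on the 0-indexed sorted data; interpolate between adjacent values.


Sorted: 3, 7, 15, 18, 22, 30, 31, 37, 47, 60, 67, 72, 75, 76, 77, 80, 86, 89, 92
n = 19
Index = 30/100 * 18 = 5.4000
Lower = data[5] = 30, Upper = data[6] = 31
P30 = 30 + 0.4000*(1) = 30.4000

P30 = 30.4000


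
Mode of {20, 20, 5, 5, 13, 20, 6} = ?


Frequencies: 5:2, 6:1, 13:1, 20:3
Max frequency = 3
Mode = 20

Mode = 20


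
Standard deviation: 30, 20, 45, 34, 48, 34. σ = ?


Mean = 35.1667
Variance = 86.8056
SD = sqrt(86.8056) = 9.3169

SD = 9.3169


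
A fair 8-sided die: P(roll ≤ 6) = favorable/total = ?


Favorable outcomes (roll ≤ 6): 6
Total outcomes = 8
P = 6/8 = 0.7500

P = 0.7500


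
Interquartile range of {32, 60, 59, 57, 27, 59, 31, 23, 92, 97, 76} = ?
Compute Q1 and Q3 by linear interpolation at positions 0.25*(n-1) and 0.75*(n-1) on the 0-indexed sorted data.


Sorted: 23, 27, 31, 32, 57, 59, 59, 60, 76, 92, 97
Q1 (25th %ile) = 31.5000
Q3 (75th %ile) = 68.0000
IQR = 68.0000 - 31.5000 = 36.5000

IQR = 36.5000


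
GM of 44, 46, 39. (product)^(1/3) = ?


Product = 44 × 46 × 39 = 78936
GM = 78936^(1/3) = 42.8968

GM = 42.8968


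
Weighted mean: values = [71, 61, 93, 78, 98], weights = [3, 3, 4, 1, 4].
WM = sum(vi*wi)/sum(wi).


Numerator = 71*3 + 61*3 + 93*4 + 78*1 + 98*4 = 1238
Denominator = 3 + 3 + 4 + 1 + 4 = 15
WM = 1238/15 = 82.5333

WM = 82.5333


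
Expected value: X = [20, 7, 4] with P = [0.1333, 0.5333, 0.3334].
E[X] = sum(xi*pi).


E[X] = 20*0.1333 + 7*0.5333 + 4*0.3334
= 2.6660 + 3.7331 + 1.3336
= 7.7327

E[X] = 7.7327


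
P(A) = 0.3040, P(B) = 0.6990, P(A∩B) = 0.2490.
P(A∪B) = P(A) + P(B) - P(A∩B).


P(A∪B) = 0.3040 + 0.6990 - 0.2490
= 1.0030 - 0.2490
= 0.7540

P(A∪B) = 0.7540


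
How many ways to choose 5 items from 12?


C(12,5) = 12!/(5! × 7!)
= 479001600/(120 × 5040)
= 792

C(12,5) = 792


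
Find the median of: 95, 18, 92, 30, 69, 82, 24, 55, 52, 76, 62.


Sorted: 18, 24, 30, 52, 55, 62, 69, 76, 82, 92, 95
n = 11 (odd)
Middle value = 62

Median = 62


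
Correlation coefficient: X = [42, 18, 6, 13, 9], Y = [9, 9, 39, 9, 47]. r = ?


Mean X = 17.6000, Mean Y = 22.6000
SD X = 12.846789, SD Y = 16.847552
Cov = -134.960000
r = -134.960000/(12.846789*16.847552) = -0.6236

r = -0.6236


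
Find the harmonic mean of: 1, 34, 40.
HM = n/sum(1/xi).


Sum of reciprocals = 1/1 + 1/34 + 1/40 = 1.054412
HM = 3/1.054412 = 2.8452

HM = 2.8452


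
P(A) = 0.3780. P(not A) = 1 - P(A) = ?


P(not A) = 1 - 0.3780 = 0.6220

P(not A) = 0.6220


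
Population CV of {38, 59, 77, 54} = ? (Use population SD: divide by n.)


Mean = 57.0000
SD = 13.9104
CV = (13.9104/57.0000)*100 = 24.4043%

CV = 24.4043%


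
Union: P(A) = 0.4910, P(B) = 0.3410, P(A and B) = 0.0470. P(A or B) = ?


P(A∪B) = 0.4910 + 0.3410 - 0.0470
= 0.8320 - 0.0470
= 0.7850

P(A∪B) = 0.7850


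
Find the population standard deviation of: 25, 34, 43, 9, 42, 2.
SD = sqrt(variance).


Mean = 25.8333
Variance = 245.8056
SD = sqrt(245.8056) = 15.6782

SD = 15.6782


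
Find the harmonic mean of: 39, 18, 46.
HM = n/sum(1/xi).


Sum of reciprocals = 1/39 + 1/18 + 1/46 = 0.102936
HM = 3/0.102936 = 29.1444

HM = 29.1444


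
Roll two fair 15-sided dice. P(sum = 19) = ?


Total outcomes = 15×15 = 225
Favorable (sum = 19): 12
P = 12/225 = 0.0533

P = 0.0533


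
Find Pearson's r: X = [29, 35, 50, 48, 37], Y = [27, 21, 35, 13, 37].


Mean X = 39.8000, Mean Y = 26.6000
SD X = 7.984986, SD Y = 8.890444
Cov = -6.480000
r = -6.480000/(7.984986*8.890444) = -0.0913

r = -0.0913


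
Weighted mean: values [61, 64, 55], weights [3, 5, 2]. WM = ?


Numerator = 61*3 + 64*5 + 55*2 = 613
Denominator = 3 + 5 + 2 = 10
WM = 613/10 = 61.3000

WM = 61.3000


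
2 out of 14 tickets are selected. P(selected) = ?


P = 2/14 = 0.1429

P = 0.1429


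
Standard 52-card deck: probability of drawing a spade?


13 spades in 52 cards
P = 13/52 = 0.2500

P = 0.2500


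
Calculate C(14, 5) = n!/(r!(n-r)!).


C(14,5) = 14!/(5! × 9!)
= 87178291200/(120 × 362880)
= 2002

C(14,5) = 2002


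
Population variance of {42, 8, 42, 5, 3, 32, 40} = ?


Mean = 24.5714
Squared deviations: 303.7551, 274.6122, 303.7551, 383.0408, 465.3265, 55.1837, 238.0408
Sum = 2023.7143
Variance = 2023.7143/7 = 289.1020

Variance = 289.1020


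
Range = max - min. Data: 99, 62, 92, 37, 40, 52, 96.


Max = 99, Min = 37
Range = 99 - 37 = 62

Range = 62


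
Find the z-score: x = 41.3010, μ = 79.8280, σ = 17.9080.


z = (41.3010 - 79.8280)/17.9080
= -38.5270/17.9080
= -2.1514

z = -2.1514


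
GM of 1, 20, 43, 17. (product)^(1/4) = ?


Product = 1 × 20 × 43 × 17 = 14620
GM = 14620^(1/4) = 10.9961

GM = 10.9961


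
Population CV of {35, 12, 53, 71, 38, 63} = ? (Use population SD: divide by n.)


Mean = 45.3333
SD = 19.5846
CV = (19.5846/45.3333)*100 = 43.2013%

CV = 43.2013%


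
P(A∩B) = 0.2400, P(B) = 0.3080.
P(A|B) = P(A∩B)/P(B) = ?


P(A|B) = 0.2400/0.3080 = 0.7792

P(A|B) = 0.7792


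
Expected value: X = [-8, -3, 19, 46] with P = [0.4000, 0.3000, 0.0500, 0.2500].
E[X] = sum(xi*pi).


E[X] = -8*0.4000 - 3*0.3000 + 19*0.0500 + 46*0.2500
= -3.2000 - 0.9000 + 0.9500 + 11.5000
= 8.3500

E[X] = 8.3500


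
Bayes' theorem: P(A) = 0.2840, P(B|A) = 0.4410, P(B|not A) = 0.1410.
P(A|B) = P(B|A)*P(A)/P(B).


P(B) = P(B|A)*P(A) + P(B|A')*P(A')
= 0.4410*0.2840 + 0.1410*0.7160
= 0.125244 + 0.100956 = 0.226200
P(A|B) = 0.125244/0.226200 = 0.5537

P(A|B) = 0.5537


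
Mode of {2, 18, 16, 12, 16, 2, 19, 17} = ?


Frequencies: 2:2, 12:1, 16:2, 17:1, 18:1, 19:1
Max frequency = 2
Mode = 2, 16

Mode = 2, 16


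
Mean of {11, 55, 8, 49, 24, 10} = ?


Sum = 11 + 55 + 8 + 49 + 24 + 10 = 157
n = 6
Mean = 157/6 = 26.1667

Mean = 26.1667


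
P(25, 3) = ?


P(25,3) = 25!/22!
= 15511210043330985984000000/1124000727777607680000
= 13800

P(25,3) = 13800


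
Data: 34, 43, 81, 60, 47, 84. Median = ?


Sorted: 34, 43, 47, 60, 81, 84
n = 6 (even)
Middle values: 47 and 60
Median = (47+60)/2 = 53.5000

Median = 53.5000


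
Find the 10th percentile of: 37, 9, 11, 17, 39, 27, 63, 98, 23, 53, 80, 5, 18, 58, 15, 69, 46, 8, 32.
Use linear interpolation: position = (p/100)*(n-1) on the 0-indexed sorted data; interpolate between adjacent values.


Sorted: 5, 8, 9, 11, 15, 17, 18, 23, 27, 32, 37, 39, 46, 53, 58, 63, 69, 80, 98
n = 19
Index = 10/100 * 18 = 1.8000
Lower = data[1] = 8, Upper = data[2] = 9
P10 = 8 + 0.8000*(1) = 8.8000

P10 = 8.8000


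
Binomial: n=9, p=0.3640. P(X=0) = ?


C(9,0) = 1
p^0 = 1.000000
(1-p)^9 = 0.017026
P = 1 * 1.000000 * 0.017026 = 0.0170

P(X=0) = 0.0170


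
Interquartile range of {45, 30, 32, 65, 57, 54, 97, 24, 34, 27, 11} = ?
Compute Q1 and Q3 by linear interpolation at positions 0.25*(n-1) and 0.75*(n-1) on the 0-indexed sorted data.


Sorted: 11, 24, 27, 30, 32, 34, 45, 54, 57, 65, 97
Q1 (25th %ile) = 28.5000
Q3 (75th %ile) = 55.5000
IQR = 55.5000 - 28.5000 = 27.0000

IQR = 27.0000


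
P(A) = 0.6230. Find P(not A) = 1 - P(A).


P(not A) = 1 - 0.6230 = 0.3770

P(not A) = 0.3770


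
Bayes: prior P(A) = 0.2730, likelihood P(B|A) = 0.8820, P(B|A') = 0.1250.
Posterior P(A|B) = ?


P(B) = P(B|A)*P(A) + P(B|A')*P(A')
= 0.8820*0.2730 + 0.1250*0.7270
= 0.240786 + 0.090875 = 0.331661
P(A|B) = 0.240786/0.331661 = 0.7260

P(A|B) = 0.7260


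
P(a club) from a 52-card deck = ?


13 clubs in 52 cards
P = 13/52 = 0.2500

P = 0.2500


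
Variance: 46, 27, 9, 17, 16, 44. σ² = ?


Mean = 26.5000
Squared deviations: 380.2500, 0.2500, 306.2500, 90.2500, 110.2500, 306.2500
Sum = 1193.5000
Variance = 1193.5000/6 = 198.9167

Variance = 198.9167


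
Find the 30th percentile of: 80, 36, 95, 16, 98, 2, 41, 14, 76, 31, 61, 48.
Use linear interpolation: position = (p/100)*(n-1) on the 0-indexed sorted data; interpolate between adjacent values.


Sorted: 2, 14, 16, 31, 36, 41, 48, 61, 76, 80, 95, 98
n = 12
Index = 30/100 * 11 = 3.3000
Lower = data[3] = 31, Upper = data[4] = 36
P30 = 31 + 0.3000*(5) = 32.5000

P30 = 32.5000


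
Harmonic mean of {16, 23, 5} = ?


Sum of reciprocals = 1/16 + 1/23 + 1/5 = 0.305978
HM = 3/0.305978 = 9.8046

HM = 9.8046


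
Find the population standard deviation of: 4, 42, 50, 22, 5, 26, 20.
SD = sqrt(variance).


Mean = 24.1429
Variance = 254.9796
SD = sqrt(254.9796) = 15.9681

SD = 15.9681


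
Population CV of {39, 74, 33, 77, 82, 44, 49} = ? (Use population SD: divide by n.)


Mean = 56.8571
SD = 18.6963
CV = (18.6963/56.8571)*100 = 32.8829%

CV = 32.8829%


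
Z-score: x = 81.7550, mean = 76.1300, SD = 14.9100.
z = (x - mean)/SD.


z = (81.7550 - 76.1300)/14.9100
= 5.6250/14.9100
= 0.3773

z = 0.3773


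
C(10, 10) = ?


C(10,10) = 10!/(10! × 0!)
= 3628800/(3628800 × 1)
= 1

C(10,10) = 1


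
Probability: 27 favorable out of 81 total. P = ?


P = 27/81 = 0.3333

P = 0.3333


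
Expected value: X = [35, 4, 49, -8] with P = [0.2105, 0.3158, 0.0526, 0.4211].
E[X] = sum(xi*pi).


E[X] = 35*0.2105 + 4*0.3158 + 49*0.0526 - 8*0.4211
= 7.3675 + 1.2632 + 2.5774 - 3.3688
= 7.8393

E[X] = 7.8393


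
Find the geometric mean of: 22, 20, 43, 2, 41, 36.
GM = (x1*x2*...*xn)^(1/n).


Product = 22 × 20 × 43 × 2 × 41 × 36 = 55851840
GM = 55851840^(1/6) = 19.5512

GM = 19.5512


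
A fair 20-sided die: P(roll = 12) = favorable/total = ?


Favorable outcomes (roll = 12): 1
Total outcomes = 20
P = 1/20 = 0.0500

P = 0.0500


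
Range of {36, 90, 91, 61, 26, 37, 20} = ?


Max = 91, Min = 20
Range = 91 - 20 = 71

Range = 71


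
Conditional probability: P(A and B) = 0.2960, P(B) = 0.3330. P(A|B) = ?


P(A|B) = 0.2960/0.3330 = 0.8889

P(A|B) = 0.8889


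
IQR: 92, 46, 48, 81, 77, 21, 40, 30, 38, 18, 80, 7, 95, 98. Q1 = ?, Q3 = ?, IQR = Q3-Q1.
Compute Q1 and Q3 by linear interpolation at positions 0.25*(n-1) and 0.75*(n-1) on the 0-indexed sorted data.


Sorted: 7, 18, 21, 30, 38, 40, 46, 48, 77, 80, 81, 92, 95, 98
Q1 (25th %ile) = 32.0000
Q3 (75th %ile) = 80.7500
IQR = 80.7500 - 32.0000 = 48.7500

IQR = 48.7500


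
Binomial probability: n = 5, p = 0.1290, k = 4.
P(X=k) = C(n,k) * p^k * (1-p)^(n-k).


C(5,4) = 5
p^4 = 0.000277
(1-p)^1 = 0.871000
P = 5 * 0.000277 * 0.871000 = 0.0012

P(X=4) = 0.0012


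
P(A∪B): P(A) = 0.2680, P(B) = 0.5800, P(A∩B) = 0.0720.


P(A∪B) = 0.2680 + 0.5800 - 0.0720
= 0.8480 - 0.0720
= 0.7760

P(A∪B) = 0.7760


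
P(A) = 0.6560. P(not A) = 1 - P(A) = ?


P(not A) = 1 - 0.6560 = 0.3440

P(not A) = 0.3440


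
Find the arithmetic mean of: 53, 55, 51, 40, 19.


Sum = 53 + 55 + 51 + 40 + 19 = 218
n = 5
Mean = 218/5 = 43.6000

Mean = 43.6000


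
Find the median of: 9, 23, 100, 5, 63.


Sorted: 5, 9, 23, 63, 100
n = 5 (odd)
Middle value = 23

Median = 23


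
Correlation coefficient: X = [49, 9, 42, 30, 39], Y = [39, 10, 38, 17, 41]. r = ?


Mean X = 33.8000, Mean Y = 29.0000
SD X = 13.818828, SD Y = 12.884099
Cov = 161.000000
r = 161.000000/(13.818828*12.884099) = 0.9043

r = 0.9043


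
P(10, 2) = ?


P(10,2) = 10!/8!
= 3628800/40320
= 90

P(10,2) = 90


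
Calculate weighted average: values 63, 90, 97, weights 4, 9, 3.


Numerator = 63*4 + 90*9 + 97*3 = 1353
Denominator = 4 + 9 + 3 = 16
WM = 1353/16 = 84.5625

WM = 84.5625


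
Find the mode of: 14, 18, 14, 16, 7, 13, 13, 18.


Frequencies: 7:1, 13:2, 14:2, 16:1, 18:2
Max frequency = 2
Mode = 13, 14, 18

Mode = 13, 14, 18


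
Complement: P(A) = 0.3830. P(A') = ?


P(not A) = 1 - 0.3830 = 0.6170

P(not A) = 0.6170


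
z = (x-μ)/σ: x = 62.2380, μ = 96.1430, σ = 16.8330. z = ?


z = (62.2380 - 96.1430)/16.8330
= -33.9050/16.8330
= -2.0142

z = -2.0142


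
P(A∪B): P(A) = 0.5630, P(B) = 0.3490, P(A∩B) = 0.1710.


P(A∪B) = 0.5630 + 0.3490 - 0.1710
= 0.9120 - 0.1710
= 0.7410

P(A∪B) = 0.7410


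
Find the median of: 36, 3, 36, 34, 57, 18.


Sorted: 3, 18, 34, 36, 36, 57
n = 6 (even)
Middle values: 34 and 36
Median = (34+36)/2 = 35.0000

Median = 35.0000


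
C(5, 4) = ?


C(5,4) = 5!/(4! × 1!)
= 120/(24 × 1)
= 5

C(5,4) = 5


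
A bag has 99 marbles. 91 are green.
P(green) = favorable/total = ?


P = 91/99 = 0.9192

P = 0.9192


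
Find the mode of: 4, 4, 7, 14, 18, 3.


Frequencies: 3:1, 4:2, 7:1, 14:1, 18:1
Max frequency = 2
Mode = 4

Mode = 4


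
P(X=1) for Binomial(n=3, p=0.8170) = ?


C(3,1) = 3
p^1 = 0.817000
(1-p)^2 = 0.033489
P = 3 * 0.817000 * 0.033489 = 0.0821

P(X=1) = 0.0821


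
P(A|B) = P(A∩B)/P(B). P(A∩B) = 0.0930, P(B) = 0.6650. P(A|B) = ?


P(A|B) = 0.0930/0.6650 = 0.1398

P(A|B) = 0.1398


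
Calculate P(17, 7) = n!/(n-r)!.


P(17,7) = 17!/10!
= 355687428096000/3628800
= 98017920

P(17,7) = 98017920


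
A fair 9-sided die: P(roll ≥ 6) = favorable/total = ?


Favorable outcomes (roll ≥ 6): 4
Total outcomes = 9
P = 4/9 = 0.4444

P = 0.4444


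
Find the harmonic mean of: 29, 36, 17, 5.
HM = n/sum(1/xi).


Sum of reciprocals = 1/29 + 1/36 + 1/17 + 1/5 = 0.321084
HM = 4/0.321084 = 12.4578

HM = 12.4578


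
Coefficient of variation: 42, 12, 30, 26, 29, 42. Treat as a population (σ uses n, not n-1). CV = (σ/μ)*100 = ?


Mean = 30.1667
SD = 10.2375
CV = (10.2375/30.1667)*100 = 33.9363%

CV = 33.9363%


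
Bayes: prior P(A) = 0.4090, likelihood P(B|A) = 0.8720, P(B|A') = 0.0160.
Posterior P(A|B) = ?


P(B) = P(B|A)*P(A) + P(B|A')*P(A')
= 0.8720*0.4090 + 0.0160*0.5910
= 0.356648 + 0.009456 = 0.366104
P(A|B) = 0.356648/0.366104 = 0.9742

P(A|B) = 0.9742


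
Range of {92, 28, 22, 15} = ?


Max = 92, Min = 15
Range = 92 - 15 = 77

Range = 77


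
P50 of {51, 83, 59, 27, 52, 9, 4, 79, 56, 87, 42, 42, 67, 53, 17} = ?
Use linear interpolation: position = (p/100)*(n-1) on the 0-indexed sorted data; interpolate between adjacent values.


Sorted: 4, 9, 17, 27, 42, 42, 51, 52, 53, 56, 59, 67, 79, 83, 87
n = 15
Index = 50/100 * 14 = 7.0000
Lower = data[7] = 52, Upper = data[8] = 53
P50 = 52 + 0*(1) = 52.0000

P50 = 52.0000


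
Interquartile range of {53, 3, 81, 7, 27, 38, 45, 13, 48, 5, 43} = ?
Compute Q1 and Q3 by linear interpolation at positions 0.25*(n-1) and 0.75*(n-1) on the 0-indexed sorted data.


Sorted: 3, 5, 7, 13, 27, 38, 43, 45, 48, 53, 81
Q1 (25th %ile) = 10.0000
Q3 (75th %ile) = 46.5000
IQR = 46.5000 - 10.0000 = 36.5000

IQR = 36.5000


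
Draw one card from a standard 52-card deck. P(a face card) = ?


12 face cards in 52 cards
P = 12/52 = 0.2308

P = 0.2308


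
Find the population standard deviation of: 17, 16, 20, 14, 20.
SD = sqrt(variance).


Mean = 17.4000
Variance = 5.4400
SD = sqrt(5.4400) = 2.3324

SD = 2.3324


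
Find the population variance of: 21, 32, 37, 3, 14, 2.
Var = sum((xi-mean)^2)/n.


Mean = 18.1667
Squared deviations: 8.0278, 191.3611, 354.6944, 230.0278, 17.3611, 261.3611
Sum = 1062.8333
Variance = 1062.8333/6 = 177.1389

Variance = 177.1389


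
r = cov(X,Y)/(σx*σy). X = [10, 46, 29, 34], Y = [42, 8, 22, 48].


Mean X = 29.7500, Mean Y = 30.0000
SD X = 12.968712, SD Y = 15.937377
Cov = -128.000000
r = -128.000000/(12.968712*15.937377) = -0.6193

r = -0.6193


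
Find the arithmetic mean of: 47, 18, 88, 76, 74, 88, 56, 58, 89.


Sum = 47 + 18 + 88 + 76 + 74 + 88 + 56 + 58 + 89 = 594
n = 9
Mean = 594/9 = 66.0000

Mean = 66.0000


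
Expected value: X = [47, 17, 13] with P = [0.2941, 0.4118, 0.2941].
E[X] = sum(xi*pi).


E[X] = 47*0.2941 + 17*0.4118 + 13*0.2941
= 13.8227 + 7.0006 + 3.8233
= 24.6466

E[X] = 24.6466


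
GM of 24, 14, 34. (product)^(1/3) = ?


Product = 24 × 14 × 34 = 11424
GM = 11424^(1/3) = 22.5220

GM = 22.5220


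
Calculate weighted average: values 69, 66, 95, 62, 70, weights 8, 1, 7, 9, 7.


Numerator = 69*8 + 66*1 + 95*7 + 62*9 + 70*7 = 2331
Denominator = 8 + 1 + 7 + 9 + 7 = 32
WM = 2331/32 = 72.8438

WM = 72.8438


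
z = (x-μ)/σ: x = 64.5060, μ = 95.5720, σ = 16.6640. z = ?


z = (64.5060 - 95.5720)/16.6640
= -31.0660/16.6640
= -1.8643

z = -1.8643


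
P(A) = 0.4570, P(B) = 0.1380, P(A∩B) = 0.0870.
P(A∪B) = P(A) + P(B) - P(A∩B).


P(A∪B) = 0.4570 + 0.1380 - 0.0870
= 0.5950 - 0.0870
= 0.5080

P(A∪B) = 0.5080


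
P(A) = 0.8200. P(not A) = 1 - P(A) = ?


P(not A) = 1 - 0.8200 = 0.1800

P(not A) = 0.1800


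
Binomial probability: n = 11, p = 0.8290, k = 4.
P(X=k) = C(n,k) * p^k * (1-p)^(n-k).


C(11,4) = 330
p^4 = 0.472300
(1-p)^7 = 4.275361e-06
P = 330 * 0.472300 * 4.275361e-06 = 0.0007

P(X=4) = 0.0007


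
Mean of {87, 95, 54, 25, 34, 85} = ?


Sum = 87 + 95 + 54 + 25 + 34 + 85 = 380
n = 6
Mean = 380/6 = 63.3333

Mean = 63.3333


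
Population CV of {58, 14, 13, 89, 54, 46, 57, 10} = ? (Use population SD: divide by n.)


Mean = 42.6250
SD = 26.2104
CV = (26.2104/42.6250)*100 = 61.4906%

CV = 61.4906%


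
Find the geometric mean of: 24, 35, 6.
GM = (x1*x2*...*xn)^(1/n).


Product = 24 × 35 × 6 = 5040
GM = 5040^(1/3) = 17.1452

GM = 17.1452


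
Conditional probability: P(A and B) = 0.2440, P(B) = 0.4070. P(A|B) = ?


P(A|B) = 0.2440/0.4070 = 0.5995

P(A|B) = 0.5995


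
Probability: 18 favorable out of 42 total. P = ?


P = 18/42 = 0.4286

P = 0.4286


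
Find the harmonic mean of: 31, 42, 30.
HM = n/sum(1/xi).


Sum of reciprocals = 1/31 + 1/42 + 1/30 = 0.089401
HM = 3/0.089401 = 33.5567

HM = 33.5567


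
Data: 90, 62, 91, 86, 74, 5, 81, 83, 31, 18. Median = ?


Sorted: 5, 18, 31, 62, 74, 81, 83, 86, 90, 91
n = 10 (even)
Middle values: 74 and 81
Median = (74+81)/2 = 77.5000

Median = 77.5000


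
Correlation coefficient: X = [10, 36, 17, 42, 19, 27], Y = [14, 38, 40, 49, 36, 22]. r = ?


Mean X = 25.1667, Mean Y = 33.1667
SD X = 11.096796, SD Y = 11.696391
Cov = 85.972222
r = 85.972222/(11.096796*11.696391) = 0.6624

r = 0.6624


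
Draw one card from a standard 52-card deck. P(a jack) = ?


4 jacks in 52 cards
P = 4/52 = 0.0769

P = 0.0769


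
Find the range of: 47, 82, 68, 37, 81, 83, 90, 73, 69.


Max = 90, Min = 37
Range = 90 - 37 = 53

Range = 53


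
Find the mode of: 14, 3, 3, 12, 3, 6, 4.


Frequencies: 3:3, 4:1, 6:1, 12:1, 14:1
Max frequency = 3
Mode = 3

Mode = 3


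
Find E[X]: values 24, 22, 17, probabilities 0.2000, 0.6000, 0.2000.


E[X] = 24*0.2000 + 22*0.6000 + 17*0.2000
= 4.8000 + 13.2000 + 3.4000
= 21.4000

E[X] = 21.4000


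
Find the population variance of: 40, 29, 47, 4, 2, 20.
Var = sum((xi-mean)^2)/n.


Mean = 23.6667
Squared deviations: 266.7778, 28.4444, 544.4444, 386.7778, 469.4444, 13.4444
Sum = 1709.3333
Variance = 1709.3333/6 = 284.8889

Variance = 284.8889


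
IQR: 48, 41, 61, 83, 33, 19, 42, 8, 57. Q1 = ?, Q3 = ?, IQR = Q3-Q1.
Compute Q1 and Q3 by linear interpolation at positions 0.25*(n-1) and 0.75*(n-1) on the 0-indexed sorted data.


Sorted: 8, 19, 33, 41, 42, 48, 57, 61, 83
Q1 (25th %ile) = 33.0000
Q3 (75th %ile) = 57.0000
IQR = 57.0000 - 33.0000 = 24.0000

IQR = 24.0000


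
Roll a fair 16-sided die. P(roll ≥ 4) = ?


Favorable outcomes (roll ≥ 4): 13
Total outcomes = 16
P = 13/16 = 0.8125

P = 0.8125


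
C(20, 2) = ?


C(20,2) = 20!/(2! × 18!)
= 2432902008176640000/(2 × 6402373705728000)
= 190

C(20,2) = 190


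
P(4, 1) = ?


P(4,1) = 4!/3!
= 24/6
= 4

P(4,1) = 4


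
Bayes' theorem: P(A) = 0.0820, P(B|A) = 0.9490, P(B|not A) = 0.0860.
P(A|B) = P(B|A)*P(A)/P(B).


P(B) = P(B|A)*P(A) + P(B|A')*P(A')
= 0.9490*0.0820 + 0.0860*0.9180
= 0.077818 + 0.078948 = 0.156766
P(A|B) = 0.077818/0.156766 = 0.4964

P(A|B) = 0.4964


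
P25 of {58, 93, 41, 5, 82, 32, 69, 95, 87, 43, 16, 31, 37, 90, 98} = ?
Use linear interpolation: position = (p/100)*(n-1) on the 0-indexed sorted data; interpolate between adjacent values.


Sorted: 5, 16, 31, 32, 37, 41, 43, 58, 69, 82, 87, 90, 93, 95, 98
n = 15
Index = 25/100 * 14 = 3.5000
Lower = data[3] = 32, Upper = data[4] = 37
P25 = 32 + 0.5000*(5) = 34.5000

P25 = 34.5000


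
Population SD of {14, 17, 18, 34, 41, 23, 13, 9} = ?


Mean = 21.1250
Variance = 106.8594
SD = sqrt(106.8594) = 10.3373

SD = 10.3373


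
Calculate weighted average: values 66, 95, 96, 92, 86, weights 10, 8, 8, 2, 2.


Numerator = 66*10 + 95*8 + 96*8 + 92*2 + 86*2 = 2544
Denominator = 10 + 8 + 8 + 2 + 2 = 30
WM = 2544/30 = 84.8000

WM = 84.8000


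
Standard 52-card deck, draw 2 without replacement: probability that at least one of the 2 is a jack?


P(at least one) = 1 - P(none)
P(none) = (48/52) × (47/51) = 0.850679
P(at least one) = 1 - 0.850679 = 0.1493

P = 0.1493


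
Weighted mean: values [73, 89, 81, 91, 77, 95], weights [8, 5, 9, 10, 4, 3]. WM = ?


Numerator = 73*8 + 89*5 + 81*9 + 91*10 + 77*4 + 95*3 = 3261
Denominator = 8 + 5 + 9 + 10 + 4 + 3 = 39
WM = 3261/39 = 83.6154

WM = 83.6154


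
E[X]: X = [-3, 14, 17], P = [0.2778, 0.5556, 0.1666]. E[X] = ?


E[X] = -3*0.2778 + 14*0.5556 + 17*0.1666
= -0.8334 + 7.7784 + 2.8322
= 9.7772

E[X] = 9.7772


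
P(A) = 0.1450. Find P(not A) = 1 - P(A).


P(not A) = 1 - 0.1450 = 0.8550

P(not A) = 0.8550


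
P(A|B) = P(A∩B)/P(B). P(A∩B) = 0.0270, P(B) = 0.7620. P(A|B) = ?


P(A|B) = 0.0270/0.7620 = 0.0354

P(A|B) = 0.0354


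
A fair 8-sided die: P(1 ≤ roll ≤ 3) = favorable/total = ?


Favorable outcomes (1 ≤ roll ≤ 3): 3
Total outcomes = 8
P = 3/8 = 0.3750

P = 0.3750


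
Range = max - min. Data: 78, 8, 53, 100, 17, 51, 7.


Max = 100, Min = 7
Range = 100 - 7 = 93

Range = 93


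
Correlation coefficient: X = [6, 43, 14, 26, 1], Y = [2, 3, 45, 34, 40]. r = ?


Mean X = 18.0000, Mean Y = 24.8000
SD X = 15.086418, SD Y = 18.540766
Cov = -107.400000
r = -107.400000/(15.086418*18.540766) = -0.3840

r = -0.3840


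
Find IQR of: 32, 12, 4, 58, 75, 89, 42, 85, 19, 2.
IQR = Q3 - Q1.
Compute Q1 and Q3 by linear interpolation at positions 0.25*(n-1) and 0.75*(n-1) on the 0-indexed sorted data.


Sorted: 2, 4, 12, 19, 32, 42, 58, 75, 85, 89
Q1 (25th %ile) = 13.7500
Q3 (75th %ile) = 70.7500
IQR = 70.7500 - 13.7500 = 57.0000

IQR = 57.0000


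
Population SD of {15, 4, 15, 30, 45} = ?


Mean = 21.8000
Variance = 202.9600
SD = sqrt(202.9600) = 14.2464

SD = 14.2464


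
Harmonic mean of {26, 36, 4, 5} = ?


Sum of reciprocals = 1/26 + 1/36 + 1/4 + 1/5 = 0.516239
HM = 4/0.516239 = 7.7483

HM = 7.7483


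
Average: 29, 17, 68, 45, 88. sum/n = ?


Sum = 29 + 17 + 68 + 45 + 88 = 247
n = 5
Mean = 247/5 = 49.4000

Mean = 49.4000


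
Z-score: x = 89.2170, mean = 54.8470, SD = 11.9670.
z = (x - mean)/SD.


z = (89.2170 - 54.8470)/11.9670
= 34.3700/11.9670
= 2.8721

z = 2.8721


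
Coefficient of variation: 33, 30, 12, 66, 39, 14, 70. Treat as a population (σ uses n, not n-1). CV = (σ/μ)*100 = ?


Mean = 37.7143
SD = 21.2113
CV = (21.2113/37.7143)*100 = 56.2420%

CV = 56.2420%


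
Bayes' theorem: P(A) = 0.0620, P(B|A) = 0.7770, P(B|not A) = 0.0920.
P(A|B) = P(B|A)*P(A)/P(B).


P(B) = P(B|A)*P(A) + P(B|A')*P(A')
= 0.7770*0.0620 + 0.0920*0.9380
= 0.048174 + 0.086296 = 0.134470
P(A|B) = 0.048174/0.134470 = 0.3583

P(A|B) = 0.3583


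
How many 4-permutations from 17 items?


P(17,4) = 17!/13!
= 355687428096000/6227020800
= 57120

P(17,4) = 57120


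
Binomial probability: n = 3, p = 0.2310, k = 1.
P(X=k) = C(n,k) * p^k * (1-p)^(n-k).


C(3,1) = 3
p^1 = 0.231000
(1-p)^2 = 0.591361
P = 3 * 0.231000 * 0.591361 = 0.4098

P(X=1) = 0.4098


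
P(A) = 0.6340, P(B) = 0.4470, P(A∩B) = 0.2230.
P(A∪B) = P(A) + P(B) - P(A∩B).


P(A∪B) = 0.6340 + 0.4470 - 0.2230
= 1.0810 - 0.2230
= 0.8580

P(A∪B) = 0.8580


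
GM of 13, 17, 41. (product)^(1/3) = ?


Product = 13 × 17 × 41 = 9061
GM = 9061^(1/3) = 20.8477

GM = 20.8477


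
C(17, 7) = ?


C(17,7) = 17!/(7! × 10!)
= 355687428096000/(5040 × 3628800)
= 19448

C(17,7) = 19448


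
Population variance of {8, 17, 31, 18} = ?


Mean = 18.5000
Squared deviations: 110.2500, 2.2500, 156.2500, 0.2500
Sum = 269.0000
Variance = 269.0000/4 = 67.2500

Variance = 67.2500


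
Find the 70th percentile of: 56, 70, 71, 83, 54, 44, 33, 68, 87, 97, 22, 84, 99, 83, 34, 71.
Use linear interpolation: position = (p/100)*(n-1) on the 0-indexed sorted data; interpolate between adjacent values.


Sorted: 22, 33, 34, 44, 54, 56, 68, 70, 71, 71, 83, 83, 84, 87, 97, 99
n = 16
Index = 70/100 * 15 = 10.5000
Lower = data[10] = 83, Upper = data[11] = 83
P70 = 83 + 0.5000*(0) = 83.0000

P70 = 83.0000


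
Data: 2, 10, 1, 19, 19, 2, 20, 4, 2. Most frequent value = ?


Frequencies: 1:1, 2:3, 4:1, 10:1, 19:2, 20:1
Max frequency = 3
Mode = 2

Mode = 2


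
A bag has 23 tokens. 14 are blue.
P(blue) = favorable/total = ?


P = 14/23 = 0.6087

P = 0.6087


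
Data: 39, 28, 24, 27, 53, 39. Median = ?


Sorted: 24, 27, 28, 39, 39, 53
n = 6 (even)
Middle values: 28 and 39
Median = (28+39)/2 = 33.5000

Median = 33.5000


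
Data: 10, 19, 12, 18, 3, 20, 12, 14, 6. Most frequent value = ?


Frequencies: 3:1, 6:1, 10:1, 12:2, 14:1, 18:1, 19:1, 20:1
Max frequency = 2
Mode = 12

Mode = 12


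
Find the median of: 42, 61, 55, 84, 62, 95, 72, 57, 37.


Sorted: 37, 42, 55, 57, 61, 62, 72, 84, 95
n = 9 (odd)
Middle value = 61

Median = 61


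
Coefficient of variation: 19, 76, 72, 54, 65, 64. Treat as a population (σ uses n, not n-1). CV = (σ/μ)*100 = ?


Mean = 58.3333
SD = 18.8915
CV = (18.8915/58.3333)*100 = 32.3854%

CV = 32.3854%


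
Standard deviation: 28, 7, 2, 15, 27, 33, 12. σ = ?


Mean = 17.7143
Variance = 118.2041
SD = sqrt(118.2041) = 10.8722

SD = 10.8722


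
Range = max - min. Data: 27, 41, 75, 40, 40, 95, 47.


Max = 95, Min = 27
Range = 95 - 27 = 68

Range = 68


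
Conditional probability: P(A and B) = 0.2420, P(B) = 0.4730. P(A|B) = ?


P(A|B) = 0.2420/0.4730 = 0.5116

P(A|B) = 0.5116


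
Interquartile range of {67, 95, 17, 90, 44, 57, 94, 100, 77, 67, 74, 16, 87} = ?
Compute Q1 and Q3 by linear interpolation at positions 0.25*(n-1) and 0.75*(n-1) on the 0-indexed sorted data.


Sorted: 16, 17, 44, 57, 67, 67, 74, 77, 87, 90, 94, 95, 100
Q1 (25th %ile) = 57.0000
Q3 (75th %ile) = 90.0000
IQR = 90.0000 - 57.0000 = 33.0000

IQR = 33.0000


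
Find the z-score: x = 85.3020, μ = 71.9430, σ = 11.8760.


z = (85.3020 - 71.9430)/11.8760
= 13.3590/11.8760
= 1.1249

z = 1.1249


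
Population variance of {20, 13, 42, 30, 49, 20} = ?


Mean = 29.0000
Squared deviations: 81.0000, 256.0000, 169.0000, 1.0000, 400.0000, 81.0000
Sum = 988.0000
Variance = 988.0000/6 = 164.6667

Variance = 164.6667


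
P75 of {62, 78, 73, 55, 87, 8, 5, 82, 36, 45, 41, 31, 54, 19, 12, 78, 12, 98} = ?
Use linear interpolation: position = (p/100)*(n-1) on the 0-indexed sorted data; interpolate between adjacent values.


Sorted: 5, 8, 12, 12, 19, 31, 36, 41, 45, 54, 55, 62, 73, 78, 78, 82, 87, 98
n = 18
Index = 75/100 * 17 = 12.7500
Lower = data[12] = 73, Upper = data[13] = 78
P75 = 73 + 0.7500*(5) = 76.7500

P75 = 76.7500


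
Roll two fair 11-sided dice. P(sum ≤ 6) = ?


Total outcomes = 11×11 = 121
Favorable (sum ≤ 6): 15
P = 15/121 = 0.1240

P = 0.1240


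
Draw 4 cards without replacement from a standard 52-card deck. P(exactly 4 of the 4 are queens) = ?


Hypergeometric: P(X=4) = C(4,4)·C(48,0) / C(52,4)
= 1 × 1 / 270725
= 1/270725 = 3.6938e-06

P = 3.6938e-06


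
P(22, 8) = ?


P(22,8) = 22!/14!
= 1124000727777607680000/87178291200
= 12893126400

P(22,8) = 12893126400


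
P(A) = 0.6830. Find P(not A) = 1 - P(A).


P(not A) = 1 - 0.6830 = 0.3170

P(not A) = 0.3170


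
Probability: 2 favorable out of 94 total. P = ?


P = 2/94 = 0.0213

P = 0.0213


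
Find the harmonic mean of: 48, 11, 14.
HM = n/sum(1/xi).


Sum of reciprocals = 1/48 + 1/11 + 1/14 = 0.183171
HM = 3/0.183171 = 16.3781

HM = 16.3781


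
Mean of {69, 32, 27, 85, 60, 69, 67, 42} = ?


Sum = 69 + 32 + 27 + 85 + 60 + 69 + 67 + 42 = 451
n = 8
Mean = 451/8 = 56.3750

Mean = 56.3750


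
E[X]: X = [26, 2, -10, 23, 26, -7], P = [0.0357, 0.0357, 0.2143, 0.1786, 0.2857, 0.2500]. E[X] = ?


E[X] = 26*0.0357 + 2*0.0357 - 10*0.2143 + 23*0.1786 + 26*0.2857 - 7*0.2500
= 0.9282 + 0.0714 - 2.1430 + 4.1078 + 7.4282 - 1.7500
= 8.6426

E[X] = 8.6426


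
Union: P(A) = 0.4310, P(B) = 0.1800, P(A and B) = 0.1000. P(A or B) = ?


P(A∪B) = 0.4310 + 0.1800 - 0.1000
= 0.6110 - 0.1000
= 0.5110

P(A∪B) = 0.5110


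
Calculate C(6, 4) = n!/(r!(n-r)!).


C(6,4) = 6!/(4! × 2!)
= 720/(24 × 2)
= 15

C(6,4) = 15


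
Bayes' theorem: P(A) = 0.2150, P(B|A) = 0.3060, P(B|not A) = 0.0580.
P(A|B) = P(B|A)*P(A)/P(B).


P(B) = P(B|A)*P(A) + P(B|A')*P(A')
= 0.3060*0.2150 + 0.0580*0.7850
= 0.065790 + 0.045530 = 0.111320
P(A|B) = 0.065790/0.111320 = 0.5910

P(A|B) = 0.5910


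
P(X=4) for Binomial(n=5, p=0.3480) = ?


C(5,4) = 5
p^4 = 0.014666
(1-p)^1 = 0.652000
P = 5 * 0.014666 * 0.652000 = 0.0478

P(X=4) = 0.0478


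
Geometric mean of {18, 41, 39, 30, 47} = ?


Product = 18 × 41 × 39 × 30 × 47 = 40582620
GM = 40582620^(1/5) = 33.2405

GM = 33.2405


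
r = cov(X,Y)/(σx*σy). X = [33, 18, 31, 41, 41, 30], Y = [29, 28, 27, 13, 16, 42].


Mean X = 32.3333, Mean Y = 25.8333
SD X = 7.781745, SD Y = 9.476579
Cov = -44.111111
r = -44.111111/(7.781745*9.476579) = -0.5982

r = -0.5982


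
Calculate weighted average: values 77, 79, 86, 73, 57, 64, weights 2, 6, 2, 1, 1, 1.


Numerator = 77*2 + 79*6 + 86*2 + 73*1 + 57*1 + 64*1 = 994
Denominator = 2 + 6 + 2 + 1 + 1 + 1 = 13
WM = 994/13 = 76.4615

WM = 76.4615


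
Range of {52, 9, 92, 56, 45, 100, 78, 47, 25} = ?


Max = 100, Min = 9
Range = 100 - 9 = 91

Range = 91


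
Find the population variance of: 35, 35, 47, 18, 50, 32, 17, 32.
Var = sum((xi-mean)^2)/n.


Mean = 33.2500
Squared deviations: 3.0625, 3.0625, 189.0625, 232.5625, 280.5625, 1.5625, 264.0625, 1.5625
Sum = 975.5000
Variance = 975.5000/8 = 121.9375

Variance = 121.9375


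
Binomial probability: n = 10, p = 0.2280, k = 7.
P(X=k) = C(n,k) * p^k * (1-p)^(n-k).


C(10,7) = 120
p^7 = 3.202904e-05
(1-p)^3 = 0.460100
P = 120 * 3.202904e-05 * 0.460100 = 0.0018

P(X=7) = 0.0018


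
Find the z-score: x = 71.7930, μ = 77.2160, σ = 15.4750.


z = (71.7930 - 77.2160)/15.4750
= -5.4230/15.4750
= -0.3504

z = -0.3504


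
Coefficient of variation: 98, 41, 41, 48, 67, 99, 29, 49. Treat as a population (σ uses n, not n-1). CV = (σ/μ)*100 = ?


Mean = 59.0000
SD = 24.8847
CV = (24.8847/59.0000)*100 = 42.1775%

CV = 42.1775%


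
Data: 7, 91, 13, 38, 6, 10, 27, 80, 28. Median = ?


Sorted: 6, 7, 10, 13, 27, 28, 38, 80, 91
n = 9 (odd)
Middle value = 27

Median = 27


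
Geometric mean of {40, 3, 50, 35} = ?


Product = 40 × 3 × 50 × 35 = 210000
GM = 210000^(1/4) = 21.4070

GM = 21.4070


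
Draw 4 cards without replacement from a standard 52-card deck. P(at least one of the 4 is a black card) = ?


P(at least one) = 1 - P(none)
P(none) = (26/52) × (25/51) × (24/50) × (23/49) = 0.055222
P(at least one) = 1 - 0.055222 = 0.9448

P = 0.9448


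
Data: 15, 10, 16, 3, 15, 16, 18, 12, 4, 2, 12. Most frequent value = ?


Frequencies: 2:1, 3:1, 4:1, 10:1, 12:2, 15:2, 16:2, 18:1
Max frequency = 2
Mode = 12, 15, 16

Mode = 12, 15, 16


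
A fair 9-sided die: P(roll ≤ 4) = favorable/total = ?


Favorable outcomes (roll ≤ 4): 4
Total outcomes = 9
P = 4/9 = 0.4444

P = 0.4444


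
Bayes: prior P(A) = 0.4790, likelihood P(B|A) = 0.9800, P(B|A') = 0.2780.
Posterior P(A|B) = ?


P(B) = P(B|A)*P(A) + P(B|A')*P(A')
= 0.9800*0.4790 + 0.2780*0.5210
= 0.469420 + 0.144838 = 0.614258
P(A|B) = 0.469420/0.614258 = 0.7642

P(A|B) = 0.7642


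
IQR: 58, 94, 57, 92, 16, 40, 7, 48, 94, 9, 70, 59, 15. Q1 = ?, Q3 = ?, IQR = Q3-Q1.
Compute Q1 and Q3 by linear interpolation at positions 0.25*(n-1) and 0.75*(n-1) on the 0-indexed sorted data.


Sorted: 7, 9, 15, 16, 40, 48, 57, 58, 59, 70, 92, 94, 94
Q1 (25th %ile) = 16.0000
Q3 (75th %ile) = 70.0000
IQR = 70.0000 - 16.0000 = 54.0000

IQR = 54.0000


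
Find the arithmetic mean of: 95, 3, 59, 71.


Sum = 95 + 3 + 59 + 71 = 228
n = 4
Mean = 228/4 = 57.0000

Mean = 57.0000


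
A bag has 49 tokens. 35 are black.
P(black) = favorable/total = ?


P = 35/49 = 0.7143

P = 0.7143


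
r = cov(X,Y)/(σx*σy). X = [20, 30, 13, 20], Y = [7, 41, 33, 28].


Mean X = 20.7500, Mean Y = 27.2500
SD X = 6.057021, SD Y = 12.577261
Cov = 24.312500
r = 24.312500/(6.057021*12.577261) = 0.3191

r = 0.3191


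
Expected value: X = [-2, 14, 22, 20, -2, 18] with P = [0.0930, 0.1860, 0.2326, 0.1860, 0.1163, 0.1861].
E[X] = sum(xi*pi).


E[X] = -2*0.0930 + 14*0.1860 + 22*0.2326 + 20*0.1860 - 2*0.1163 + 18*0.1861
= -0.1860 + 2.6040 + 5.1172 + 3.7200 - 0.2326 + 3.3498
= 14.3724

E[X] = 14.3724


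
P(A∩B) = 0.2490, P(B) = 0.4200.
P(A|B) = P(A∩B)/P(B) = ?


P(A|B) = 0.2490/0.4200 = 0.5929

P(A|B) = 0.5929


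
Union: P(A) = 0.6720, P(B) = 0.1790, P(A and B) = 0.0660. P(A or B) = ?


P(A∪B) = 0.6720 + 0.1790 - 0.0660
= 0.8510 - 0.0660
= 0.7850

P(A∪B) = 0.7850


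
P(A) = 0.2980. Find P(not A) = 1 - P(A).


P(not A) = 1 - 0.2980 = 0.7020

P(not A) = 0.7020


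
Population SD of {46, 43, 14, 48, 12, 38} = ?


Mean = 33.5000
Variance = 219.9167
SD = sqrt(219.9167) = 14.8296

SD = 14.8296


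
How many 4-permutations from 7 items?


P(7,4) = 7!/3!
= 5040/6
= 840

P(7,4) = 840


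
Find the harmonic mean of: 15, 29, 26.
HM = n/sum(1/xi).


Sum of reciprocals = 1/15 + 1/29 + 1/26 = 0.139611
HM = 3/0.139611 = 21.4883

HM = 21.4883


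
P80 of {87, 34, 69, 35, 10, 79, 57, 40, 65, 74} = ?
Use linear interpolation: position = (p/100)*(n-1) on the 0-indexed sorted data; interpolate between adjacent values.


Sorted: 10, 34, 35, 40, 57, 65, 69, 74, 79, 87
n = 10
Index = 80/100 * 9 = 7.2000
Lower = data[7] = 74, Upper = data[8] = 79
P80 = 74 + 0.2000*(5) = 75.0000

P80 = 75.0000


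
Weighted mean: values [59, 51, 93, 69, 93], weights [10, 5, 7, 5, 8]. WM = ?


Numerator = 59*10 + 51*5 + 93*7 + 69*5 + 93*8 = 2585
Denominator = 10 + 5 + 7 + 5 + 8 = 35
WM = 2585/35 = 73.8571

WM = 73.8571


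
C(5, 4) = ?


C(5,4) = 5!/(4! × 1!)
= 120/(24 × 1)
= 5

C(5,4) = 5


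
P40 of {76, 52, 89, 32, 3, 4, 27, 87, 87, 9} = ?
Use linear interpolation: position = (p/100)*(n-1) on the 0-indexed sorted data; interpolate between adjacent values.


Sorted: 3, 4, 9, 27, 32, 52, 76, 87, 87, 89
n = 10
Index = 40/100 * 9 = 3.6000
Lower = data[3] = 27, Upper = data[4] = 32
P40 = 27 + 0.6000*(5) = 30.0000

P40 = 30.0000
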